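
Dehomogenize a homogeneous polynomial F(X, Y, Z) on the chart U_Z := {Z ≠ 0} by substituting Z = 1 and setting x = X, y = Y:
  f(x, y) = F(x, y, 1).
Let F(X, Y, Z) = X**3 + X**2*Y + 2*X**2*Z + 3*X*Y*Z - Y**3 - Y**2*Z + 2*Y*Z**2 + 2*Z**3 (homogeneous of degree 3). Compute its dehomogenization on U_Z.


f(x, y) = x**3 + x**2*y + 2*x**2 + 3*x*y - y**3 - y**2 + 2*y + 2

On U_Z we set Z = 1. Each monomial c·X^i·Y^j·Z^k in F becomes c·x^i·y^j·1^k = c·x^i·y^j.
Substituting Z = 1: F(X, Y, 1) = x**3 + x**2*y + 2*x**2 + 3*x*y - y**3 - y**2 + 2*y + 2.
Note: deg(f) ≤ deg(F) = 3; strict inequality happens when F is divisible by Z (lost terms).


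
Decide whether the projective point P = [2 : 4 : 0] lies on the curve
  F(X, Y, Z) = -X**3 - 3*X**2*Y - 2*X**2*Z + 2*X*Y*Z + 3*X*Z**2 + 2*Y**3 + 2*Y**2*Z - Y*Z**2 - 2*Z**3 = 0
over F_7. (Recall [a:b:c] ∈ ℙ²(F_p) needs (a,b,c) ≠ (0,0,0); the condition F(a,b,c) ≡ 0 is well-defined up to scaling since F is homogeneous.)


F(2,4,0) ≡ 2 (mod 7); P is NOT on the curve.

Evaluate F(2, 4, 0) term-by-term (mod 7).
  -X**3 ↦ -1·8·1·1 = -8
  -3*X**2*Y ↦ -3·4·4·1 = -48
  -2*X**2*Z ↦ -2·4·1·0 = 0
  2*X*Y*Z ↦ 2·2·4·0 = 0
  3*X*Z**2 ↦ 3·2·1·0 = 0
  2*Y**3 ↦ 2·1·64·1 = 128
  2*Y**2*Z ↦ 2·1·16·0 = 0
  -Y*Z**2 ↦ -1·1·4·0 = 0
  -2*Z**3 ↦ -2·1·1·0 = 0
Sum: F(2, 4, 0) = (-8) + (-48) + (0) + (0) + (0) + (128) + (0) + (0) + (0) = 72.
Reducing mod 7: 72 ≡ 2 (mod 7).
Since F(a, b, c) ≡ 2 ≠ 0 (mod 7), P does NOT lie on the curve.


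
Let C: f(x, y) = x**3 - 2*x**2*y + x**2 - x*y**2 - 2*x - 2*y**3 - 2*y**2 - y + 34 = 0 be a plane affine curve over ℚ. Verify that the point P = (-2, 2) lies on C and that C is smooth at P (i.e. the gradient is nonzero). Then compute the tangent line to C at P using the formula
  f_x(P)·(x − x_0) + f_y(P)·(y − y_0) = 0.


Tangent line at P: 18*x - 33*y + 102 = 0.

Step 1: f(-2, 2) = 0, so P lies on C.
Step 2: partial derivatives
  f_x(x, y) = 3*x**2 - 4*x*y + 2*x - y**2 - 2, f_y(x, y) = -2*x**2 - 2*x*y - 6*y**2 - 4*y - 1.
  f_x(P) = 18, f_y(P) = -33 (gradient nonzero, so P is smooth).
Step 3: tangent line at P: 18·(x − -2) + -33·(y − 2) = 0.
Expanding: 18*x - 33*y + 102 = 0.


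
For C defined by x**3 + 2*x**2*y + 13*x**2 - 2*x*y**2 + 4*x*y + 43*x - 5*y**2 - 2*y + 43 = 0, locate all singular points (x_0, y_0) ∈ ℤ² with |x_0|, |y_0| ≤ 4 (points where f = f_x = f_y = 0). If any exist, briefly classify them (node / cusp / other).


Singular points: {(-3, -2)}; classification: cusp.

Compute partial derivatives:
  f_x = 3*x**2 + 4*x*y + 26*x - 2*y**2 + 4*y + 43.
  f_y = 2*x**2 - 4*x*y + 4*x - 10*y - 2.
Scan x_0 ∈ {−4, ..., 4}. For each x_0, f_y(x_0, y) is a polynomial in y; find its integer roots y ∈ {−4, ..., 4}, then test f_x and f at those candidates.
  x = -4: f_y(-4, y) = 6*y + 14; no integer root y with |y| ≤ 4.
  x = -3: f_y(-3, y) = 2*y + 4; vanishes at y ∈ {-2}. (-3, -2): f_x = 0, f = 0 — SINGULAR.
  x = -2: f_y(-2, y) = -2*y - 2; vanishes at y ∈ {-1}. (-2, -1): f_x = 5 ≠ 0.
  x = -1: f_y(-1, y) = -6*y - 4; no integer root y with |y| ≤ 4.
  x = 0: f_y(0, y) = -10*y - 2; no integer root y with |y| ≤ 4.
  x = 1: f_y(1, y) = 4 - 14*y; no integer root y with |y| ≤ 4.
  x = 2: f_y(2, y) = 14 - 18*y; no integer root y with |y| ≤ 4.
  x = 3: f_y(3, y) = 28 - 22*y; no integer root y with |y| ≤ 4.
  x = 4: f_y(4, y) = 46 - 26*y; no integer root y with |y| ≤ 4.
Only singular point on the grid: (-3, -2).
Classify: substitute x = -3 + u, y = -2 + v and expand: f = u**3 + 2*u**2*v - 2*u*v**2 + v**2.
No constant or linear terms (consistent with a singular point). Quadratic part: v**2. Cubic part: u**3 + 2*u**2*v - 2*u*v**2.
The quadratic part v**2 is a perfect square, so there is a single (double) tangent line v = 0, i.e. y = -2. Restricting the cubic part to that line (v = 0) leaves u**3 ≠ 0, so f is not divisible by v and the branch is v² ≈ -u**3 to lowest order — this is a cusp.
Classification: cusp.


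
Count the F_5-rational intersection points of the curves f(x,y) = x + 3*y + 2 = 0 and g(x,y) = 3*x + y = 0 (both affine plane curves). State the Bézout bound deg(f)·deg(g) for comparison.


Common zeros: {(4, 3)}; count = 1; Bézout bound = 1.

deg(f) = 1, deg(g) = 1, so Bézout bound = 1.
Scan x ∈ F_5. For each x, list the y ∈ F_5 with f(x, y) ≡ 0 and those with g(x, y) ≡ 0 (mod 5); the common zeros in that column are the intersection.
  x = 0: f ≡ 0 at y ∈ {1}; g ≡ 0 at y ∈ {0}; common: ∅.
  x = 1: f ≡ 0 at y ∈ {4}; g ≡ 0 at y ∈ {2}; common: ∅.
  x = 2: f ≡ 0 at y ∈ {2}; g ≡ 0 at y ∈ {4}; common: ∅.
  x = 3: f ≡ 0 at y ∈ {0}; g ≡ 0 at y ∈ {1}; common: ∅.
  x = 4: f ≡ 0 at y ∈ {3}; g ≡ 0 at y ∈ {3}; common: {3}.
Collecting: common zeros = {(4, 3)}, so the count is 1.
Comparison with the Bézout bound: 1 ≤ 1 = deg(f)·deg(g), as expected for curves with no common component (the bound is attained).


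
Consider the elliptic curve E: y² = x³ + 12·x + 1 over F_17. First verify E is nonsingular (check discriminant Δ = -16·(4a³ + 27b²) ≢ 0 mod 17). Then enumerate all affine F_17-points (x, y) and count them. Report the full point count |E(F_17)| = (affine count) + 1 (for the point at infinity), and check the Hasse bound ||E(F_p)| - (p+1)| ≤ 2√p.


Affine points = {(0, 1), (0, 16), (2, 4), (2, 13), (3, 8), (3, 9), (5, 4), (5, 13), (6, 0), (10, 4), (10, 13), (11, 6), (11, 11), (13, 5), (13, 12)}; affine count = 15; |E(F_17)| = 16.

Discriminant check: Δ ∝ 4a³ + 27b² = 4·12³ + 27·1² = 4·1728 + 27·1 ≡ 3 (mod 17). Nonzero ⇒ E is nonsingular.
For each x ∈ F_17, compute rhs = x³ + 12·x + 1 mod 17, then count y ∈ F_17 with y² ≡ rhs.
  x = 0: rhs = 1, matching y values: 1, 16 (2 points).
  x = 1: rhs = 14, matching y values: none (0 points).
  x = 2: rhs = 16, matching y values: 4, 13 (2 points).
  x = 3: rhs = 13, matching y values: 8, 9 (2 points).
  x = 4: rhs = 11, matching y values: none (0 points).
  x = 5: rhs = 16, matching y values: 4, 13 (2 points).
  x = 6: rhs = 0, matching y values: 0 (1 points).
  x = 7: rhs = 3, matching y values: none (0 points).
  x = 8: rhs = 14, matching y values: none (0 points).
  x = 9: rhs = 5, matching y values: none (0 points).
  x = 10: rhs = 16, matching y values: 4, 13 (2 points).
  x = 11: rhs = 2, matching y values: 6, 11 (2 points).
  x = 12: rhs = 3, matching y values: none (0 points).
  x = 13: rhs = 8, matching y values: 5, 12 (2 points).
  x = 14: rhs = 6, matching y values: none (0 points).
  x = 15: rhs = 3, matching y values: none (0 points).
  x = 16: rhs = 5, matching y values: none (0 points).
Total affine count: 15.
Full point count |E(F_17)| = 15 + 1 = 16.
Hasse bound: |16 − (17+1)| = |-2| = 2 ≤ 2√17 ≈ 8.2462 ✓.


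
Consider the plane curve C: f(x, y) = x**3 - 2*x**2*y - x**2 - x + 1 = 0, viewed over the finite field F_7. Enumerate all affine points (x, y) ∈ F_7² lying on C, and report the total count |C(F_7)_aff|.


Affine F_7-points: {(1, 0), (2, 3), (3, 4), (4, 6), (5, 5), (6, 0)}; count = 6.

For each of the 49 pairs (x, y) ∈ F_7², evaluate f(x, y) mod 7. Record the zeros.
  x = 0: [0↦1, 1↦1, 2↦1, 3↦1, 4↦1, 5↦1, 6↦1]  zeros at y ∈ ∅
  x = 1: [0↦0, 1↦5, 2↦3, 3↦1, 4↦6, 5↦4, 6↦2]  zeros at y ∈ {0}
  x = 2: [0↦3, 1↦2, 2↦1, 3↦0, 4↦6, 5↦5, 6↦4]  zeros at y ∈ {3}
  x = 3: [0↦2, 1↦5, 2↦1, 3↦4, 4↦0, 5↦3, 6↦6]  zeros at y ∈ {4}
  x = 4: [0↦3, 1↦6, 2↦2, 3↦5, 4↦1, 5↦4, 6↦0]  zeros at y ∈ {6}
  x = 5: [0↦5, 1↦4, 2↦3, 3↦2, 4↦1, 5↦0, 6↦6]  zeros at y ∈ {5}
  x = 6: [0↦0, 1↦5, 2↦3, 3↦1, 4↦6, 5↦4, 6↦2]  zeros at y ∈ {0}
Collecting zeros: affine points = {(1, 0), (2, 3), (3, 4), (4, 6), (5, 5), (6, 0)}.
Total count |C(F_7)_aff| = 6.


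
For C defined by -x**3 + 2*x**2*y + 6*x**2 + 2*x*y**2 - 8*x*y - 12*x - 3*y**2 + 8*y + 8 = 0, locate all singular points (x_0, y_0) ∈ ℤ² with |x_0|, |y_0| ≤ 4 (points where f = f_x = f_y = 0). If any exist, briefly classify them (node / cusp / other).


Singular points: {(2, 0)}; classification: cusp.

Compute partial derivatives:
  f_x = -3*x**2 + 4*x*y + 12*x + 2*y**2 - 8*y - 12.
  f_y = 2*x**2 + 4*x*y - 8*x - 6*y + 8.
Scan x_0 ∈ {−4, ..., 4}. For each x_0, f_y(x_0, y) is a polynomial in y; find its integer roots y ∈ {−4, ..., 4}, then test f_x and f at those candidates.
  x = -4: f_y(-4, y) = 72 - 22*y; no integer root y with |y| ≤ 4.
  x = -3: f_y(-3, y) = 50 - 18*y; no integer root y with |y| ≤ 4.
  x = -2: f_y(-2, y) = 32 - 14*y; no integer root y with |y| ≤ 4.
  x = -1: f_y(-1, y) = 18 - 10*y; no integer root y with |y| ≤ 4.
  x = 0: f_y(0, y) = 8 - 6*y; no integer root y with |y| ≤ 4.
  x = 1: f_y(1, y) = 2 - 2*y; vanishes at y ∈ {1}. (1, 1): f_x = -5 ≠ 0.
  x = 2: f_y(2, y) = 2*y; vanishes at y ∈ {0}. (2, 0): f_x = 0, f = 0 — SINGULAR.
  x = 3: f_y(3, y) = 6*y + 2; no integer root y with |y| ≤ 4.
  x = 4: f_y(4, y) = 10*y + 8; no integer root y with |y| ≤ 4.
Only singular point on the grid: (2, 0).
Classify: substitute x = 2 + u, y = 0 + v and expand: f = -u**3 + 2*u**2*v + 2*u*v**2 + v**2.
No constant or linear terms (consistent with a singular point). Quadratic part: v**2. Cubic part: -u**3 + 2*u**2*v + 2*u*v**2.
The quadratic part v**2 is a perfect square, so there is a single (double) tangent line v = 0, i.e. y = 0. Restricting the cubic part to that line (v = 0) leaves -u**3 ≠ 0, so f is not divisible by v and the branch is v² ≈ u**3 to lowest order — this is a cusp.
Classification: cusp.


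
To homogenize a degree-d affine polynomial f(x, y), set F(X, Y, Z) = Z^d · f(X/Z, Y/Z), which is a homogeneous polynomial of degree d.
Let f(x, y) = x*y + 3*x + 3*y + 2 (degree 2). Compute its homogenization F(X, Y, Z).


F(X, Y, Z) = X*Y + 3*X*Z + 3*Y*Z + 2*Z**2

deg(f) = 2.
Substitute x = X/Z, y = Y/Z into f, then multiply by Z^2.
  monomial 1·x^1·y^1 ↦ 1·X^1·Y^1·Z^0.
  monomial 3·x^1·y^0 ↦ 3·X^1·Y^0·Z^1.
  monomial 3·x^0·y^1 ↦ 3·X^0·Y^1·Z^1.
  monomial 2·x^0·y^0 ↦ 2·X^0·Y^0·Z^2.
Collecting: F(X, Y, Z) = X*Y + 3*X*Z + 3*Y*Z + 2*Z**2.


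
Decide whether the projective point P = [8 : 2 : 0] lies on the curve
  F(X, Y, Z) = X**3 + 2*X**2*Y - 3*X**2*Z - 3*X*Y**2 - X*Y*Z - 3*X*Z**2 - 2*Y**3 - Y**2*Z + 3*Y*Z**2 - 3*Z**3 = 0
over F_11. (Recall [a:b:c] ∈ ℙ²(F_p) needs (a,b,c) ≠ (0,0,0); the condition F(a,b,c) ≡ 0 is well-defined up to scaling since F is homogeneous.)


F(8,2,0) ≡ 7 (mod 11); P is NOT on the curve.

Evaluate F(8, 2, 0) term-by-term (mod 11).
  X**3 ↦ 1·512·1·1 = 512
  2*X**2*Y ↦ 2·64·2·1 = 256
  -3*X**2*Z ↦ -3·64·1·0 = 0
  -3*X*Y**2 ↦ -3·8·4·1 = -96
  -X*Y*Z ↦ -1·8·2·0 = 0
  -3*X*Z**2 ↦ -3·8·1·0 = 0
  -2*Y**3 ↦ -2·1·8·1 = -16
  -Y**2*Z ↦ -1·1·4·0 = 0
  3*Y*Z**2 ↦ 3·1·2·0 = 0
  -3*Z**3 ↦ -3·1·1·0 = 0
Sum: F(8, 2, 0) = (512) + (256) + (0) + (-96) + (0) + (0) + (-16) + (0) + (0) + (0) = 656.
Reducing mod 11: 656 ≡ 7 (mod 11).
Since F(a, b, c) ≡ 7 ≠ 0 (mod 11), P does NOT lie on the curve.


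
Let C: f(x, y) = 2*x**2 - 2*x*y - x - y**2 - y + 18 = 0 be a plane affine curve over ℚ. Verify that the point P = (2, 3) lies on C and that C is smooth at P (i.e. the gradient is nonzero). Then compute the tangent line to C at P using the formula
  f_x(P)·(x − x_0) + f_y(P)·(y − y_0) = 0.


Tangent line at P: x - 11*y + 31 = 0.

Step 1: f(2, 3) = 0, so P lies on C.
Step 2: partial derivatives
  f_x(x, y) = 4*x - 2*y - 1, f_y(x, y) = -2*x - 2*y - 1.
  f_x(P) = 1, f_y(P) = -11 (gradient nonzero, so P is smooth).
Step 3: tangent line at P: 1·(x − 2) + -11·(y − 3) = 0.
Expanding: x - 11*y + 31 = 0.


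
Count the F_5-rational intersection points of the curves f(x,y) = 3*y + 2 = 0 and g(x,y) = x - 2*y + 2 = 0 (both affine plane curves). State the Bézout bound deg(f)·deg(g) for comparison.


Common zeros: {(0, 1)}; count = 1; Bézout bound = 1.

deg(f) = 1, deg(g) = 1, so Bézout bound = 1.
Scan x ∈ F_5. For each x, list the y ∈ F_5 with f(x, y) ≡ 0 and those with g(x, y) ≡ 0 (mod 5); the common zeros in that column are the intersection.
  x = 0: f ≡ 0 at y ∈ {1}; g ≡ 0 at y ∈ {1}; common: {1}.
  x = 1: f ≡ 0 at y ∈ {1}; g ≡ 0 at y ∈ {4}; common: ∅.
  x = 2: f ≡ 0 at y ∈ {1}; g ≡ 0 at y ∈ {2}; common: ∅.
  x = 3: f ≡ 0 at y ∈ {1}; g ≡ 0 at y ∈ {0}; common: ∅.
  x = 4: f ≡ 0 at y ∈ {1}; g ≡ 0 at y ∈ {3}; common: ∅.
Collecting: common zeros = {(0, 1)}, so the count is 1.
Comparison with the Bézout bound: 1 ≤ 1 = deg(f)·deg(g), as expected for curves with no common component (the bound is attained).


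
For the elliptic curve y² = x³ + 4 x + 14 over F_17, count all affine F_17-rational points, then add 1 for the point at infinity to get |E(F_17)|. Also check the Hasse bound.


Affine points = {(1, 6), (1, 11), (2, 8), (2, 9), (3, 6), (3, 11), (4, 3), (4, 14), (6, 4), (6, 13), (10, 0), (13, 6), (13, 11), (14, 3), (14, 14), (15, 7), (15, 10), (16, 3), (16, 14)}; affine count = 19; |E(F_17)| = 20.

Discriminant check: Δ ∝ 4a³ + 27b² = 4·4³ + 27·14² = 4·64 + 27·196 ≡ 6 (mod 17). Nonzero ⇒ E is nonsingular.
For each x ∈ F_17, compute rhs = x³ + 4·x + 14 mod 17, then count y ∈ F_17 with y² ≡ rhs.
  x = 0: rhs = 14, matching y values: none (0 points).
  x = 1: rhs = 2, matching y values: 6, 11 (2 points).
  x = 2: rhs = 13, matching y values: 8, 9 (2 points).
  x = 3: rhs = 2, matching y values: 6, 11 (2 points).
  x = 4: rhs = 9, matching y values: 3, 14 (2 points).
  x = 5: rhs = 6, matching y values: none (0 points).
  x = 6: rhs = 16, matching y values: 4, 13 (2 points).
  x = 7: rhs = 11, matching y values: none (0 points).
  x = 8: rhs = 14, matching y values: none (0 points).
  x = 9: rhs = 14, matching y values: none (0 points).
  x = 10: rhs = 0, matching y values: 0 (1 points).
  x = 11: rhs = 12, matching y values: none (0 points).
  x = 12: rhs = 5, matching y values: none (0 points).
  x = 13: rhs = 2, matching y values: 6, 11 (2 points).
  x = 14: rhs = 9, matching y values: 3, 14 (2 points).
  x = 15: rhs = 15, matching y values: 7, 10 (2 points).
  x = 16: rhs = 9, matching y values: 3, 14 (2 points).
Total affine count: 19.
Full point count |E(F_17)| = 19 + 1 = 20.
Hasse bound: |20 − (17+1)| = |2| = 2 ≤ 2√17 ≈ 8.2462 ✓.


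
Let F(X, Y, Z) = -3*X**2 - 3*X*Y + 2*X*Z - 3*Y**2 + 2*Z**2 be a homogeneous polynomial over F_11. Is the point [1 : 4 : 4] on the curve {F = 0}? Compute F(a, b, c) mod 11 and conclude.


F(1,4,4) ≡ 10 (mod 11); P is NOT on the curve.

Evaluate F(1, 4, 4) term-by-term (mod 11).
  -3*X**2 ↦ -3·1·1·1 = -3
  -3*X*Y ↦ -3·1·4·1 = -12
  2*X*Z ↦ 2·1·1·4 = 8
  -3*Y**2 ↦ -3·1·16·1 = -48
  2*Z**2 ↦ 2·1·1·16 = 32
Sum: F(1, 4, 4) = (-3) + (-12) + (8) + (-48) + (32) = -23.
Reducing mod 11: -23 ≡ 10 (mod 11).
Since F(a, b, c) ≡ 10 ≠ 0 (mod 11), P does NOT lie on the curve.


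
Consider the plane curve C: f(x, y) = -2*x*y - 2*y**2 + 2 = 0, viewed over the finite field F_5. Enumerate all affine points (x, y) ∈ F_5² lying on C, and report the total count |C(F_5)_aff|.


Affine F_5-points: {(0, 1), (0, 4), (1, 2), (4, 3)}; count = 4.

For each of the 25 pairs (x, y) ∈ F_5², evaluate f(x, y) mod 5. Record the zeros.
  x = 0: [0↦2, 1↦0, 2↦4, 3↦4, 4↦0]  zeros at y ∈ {1, 4}
  x = 1: [0↦2, 1↦3, 2↦0, 3↦3, 4↦2]  zeros at y ∈ {2}
  x = 2: [0↦2, 1↦1, 2↦1, 3↦2, 4↦4]  zeros at y ∈ ∅
  x = 3: [0↦2, 1↦4, 2↦2, 3↦1, 4↦1]  zeros at y ∈ ∅
  x = 4: [0↦2, 1↦2, 2↦3, 3↦0, 4↦3]  zeros at y ∈ {3}
Collecting zeros: affine points = {(0, 1), (0, 4), (1, 2), (4, 3)}.
Total count |C(F_5)_aff| = 4.


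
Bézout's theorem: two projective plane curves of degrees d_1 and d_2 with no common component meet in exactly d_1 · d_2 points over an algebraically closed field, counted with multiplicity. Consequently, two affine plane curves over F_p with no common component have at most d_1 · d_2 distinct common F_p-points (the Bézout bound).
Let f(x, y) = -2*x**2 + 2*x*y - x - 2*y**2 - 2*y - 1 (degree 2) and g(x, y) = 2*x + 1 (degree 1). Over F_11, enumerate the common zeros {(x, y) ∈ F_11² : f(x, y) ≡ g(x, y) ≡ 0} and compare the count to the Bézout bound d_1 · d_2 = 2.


Common zeros: {(5, 5), (5, 10)}; count = 2; Bézout bound = 2.

deg(f) = 2, deg(g) = 1, so Bézout bound = 2.
Scan x ∈ F_11. For each x, list the y ∈ F_11 with f(x, y) ≡ 0 and those with g(x, y) ≡ 0 (mod 11); the common zeros in that column are the intersection.
  x = 0: f ≡ 0 at y ∈ ∅; g ≡ 0 at y ∈ ∅; common: ∅.
  x = 1: f ≡ 0 at y ∈ {3, 8}; g ≡ 0 at y ∈ ∅; common: ∅.
  x = 2: f ≡ 0 at y ∈ {0, 1}; g ≡ 0 at y ∈ ∅; common: ∅.
  x = 3: f ≡ 0 at y ∈ {0, 2}; g ≡ 0 at y ∈ ∅; common: ∅.
  x = 4: f ≡ 0 at y ∈ {1, 2}; g ≡ 0 at y ∈ ∅; common: ∅.
  x = 5: f ≡ 0 at y ∈ {5, 10}; g ≡ 0 at y ∈ {0, 1, 2, 3, 4, 5, 6, 7, 8, 9, 10}; common: {5, 10}.
  x = 6: f ≡ 0 at y ∈ ∅; g ≡ 0 at y ∈ ∅; common: ∅.
  x = 7: f ≡ 0 at y ∈ {3}; g ≡ 0 at y ∈ ∅; common: ∅.
  x = 8: f ≡ 0 at y ∈ ∅; g ≡ 0 at y ∈ ∅; common: ∅.
  x = 9: f ≡ 0 at y ∈ ∅; g ≡ 0 at y ∈ ∅; common: ∅.
  x = 10: f ≡ 0 at y ∈ {10}; g ≡ 0 at y ∈ ∅; common: ∅.
Collecting: common zeros = {(5, 5), (5, 10)}, so the count is 2.
Comparison with the Bézout bound: 2 ≤ 2 = deg(f)·deg(g), as expected for curves with no common component (the bound is attained).


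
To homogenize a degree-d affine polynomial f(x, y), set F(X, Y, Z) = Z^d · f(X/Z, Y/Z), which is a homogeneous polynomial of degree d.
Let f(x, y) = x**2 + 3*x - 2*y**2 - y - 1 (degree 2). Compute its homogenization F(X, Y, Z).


F(X, Y, Z) = X**2 + 3*X*Z - 2*Y**2 - Y*Z - Z**2

deg(f) = 2.
Substitute x = X/Z, y = Y/Z into f, then multiply by Z^2.
  monomial 1·x^2·y^0 ↦ 1·X^2·Y^0·Z^0.
  monomial 3·x^1·y^0 ↦ 3·X^1·Y^0·Z^1.
  monomial -2·x^0·y^2 ↦ -2·X^0·Y^2·Z^0.
  monomial -1·x^0·y^1 ↦ -1·X^0·Y^1·Z^1.
  monomial -1·x^0·y^0 ↦ -1·X^0·Y^0·Z^2.
Collecting: F(X, Y, Z) = X**2 + 3*X*Z - 2*Y**2 - Y*Z - Z**2.


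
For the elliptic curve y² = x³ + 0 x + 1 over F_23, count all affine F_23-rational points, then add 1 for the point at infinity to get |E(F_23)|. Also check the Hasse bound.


Affine points = {(0, 1), (0, 22), (1, 5), (1, 18), (2, 3), (2, 20), (10, 9), (10, 14), (12, 2), (12, 21), (13, 6), (13, 17), (14, 10), (14, 13), (15, 8), (15, 15), (16, 7), (16, 16), (19, 11), (19, 12), (21, 4), (21, 19), (22, 0)}; affine count = 23; |E(F_23)| = 24.

Discriminant check: Δ ∝ 4a³ + 27b² = 4·0³ + 27·1² = 4·0 + 27·1 ≡ 4 (mod 23). Nonzero ⇒ E is nonsingular.
For each x ∈ F_23, compute rhs = x³ + 0·x + 1 mod 23, then count y ∈ F_23 with y² ≡ rhs.
  x = 0: rhs = 1, matching y values: 1, 22 (2 points).
  x = 1: rhs = 2, matching y values: 5, 18 (2 points).
  x = 2: rhs = 9, matching y values: 3, 20 (2 points).
  x = 3: rhs = 5, matching y values: none (0 points).
  x = 4: rhs = 19, matching y values: none (0 points).
  x = 5: rhs = 11, matching y values: none (0 points).
  x = 6: rhs = 10, matching y values: none (0 points).
  x = 7: rhs = 22, matching y values: none (0 points).
  x = 8: rhs = 7, matching y values: none (0 points).
  x = 9: rhs = 17, matching y values: none (0 points).
  x = 10: rhs = 12, matching y values: 9, 14 (2 points).
  x = 11: rhs = 21, matching y values: none (0 points).
  x = 12: rhs = 4, matching y values: 2, 21 (2 points).
  x = 13: rhs = 13, matching y values: 6, 17 (2 points).
  x = 14: rhs = 8, matching y values: 10, 13 (2 points).
  x = 15: rhs = 18, matching y values: 8, 15 (2 points).
  x = 16: rhs = 3, matching y values: 7, 16 (2 points).
  x = 17: rhs = 15, matching y values: none (0 points).
  x = 18: rhs = 14, matching y values: none (0 points).
  x = 19: rhs = 6, matching y values: 11, 12 (2 points).
  x = 20: rhs = 20, matching y values: none (0 points).
  x = 21: rhs = 16, matching y values: 4, 19 (2 points).
  x = 22: rhs = 0, matching y values: 0 (1 points).
Total affine count: 23.
Full point count |E(F_23)| = 23 + 1 = 24.
Hasse bound: |24 − (23+1)| = |0| = 0 ≤ 2√23 ≈ 9.5917 ✓.


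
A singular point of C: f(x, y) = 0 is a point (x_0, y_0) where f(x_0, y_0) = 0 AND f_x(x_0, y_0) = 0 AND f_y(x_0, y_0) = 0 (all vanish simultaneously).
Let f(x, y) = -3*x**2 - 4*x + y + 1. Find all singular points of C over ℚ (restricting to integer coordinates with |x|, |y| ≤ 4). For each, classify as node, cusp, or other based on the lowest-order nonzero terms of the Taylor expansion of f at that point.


No singular points in the scanned grid; C is smooth there.

Compute partial derivatives:
  f_x = -6*x - 4.
  f_y = 1.
f_y = 1 is a nonzero constant, so f_y never vanishes: no point (x, y) can satisfy f = f_x = f_y = 0. In particular no (x, y) ∈ {−4, ..., 4}² is singular; the curve is smooth.


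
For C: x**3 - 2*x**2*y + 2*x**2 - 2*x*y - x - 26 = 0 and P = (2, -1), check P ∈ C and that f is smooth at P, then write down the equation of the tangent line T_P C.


Tangent line at P: 29*x - 12*y - 70 = 0.

Step 1: f(2, -1) = 0, so P lies on C.
Step 2: partial derivatives
  f_x(x, y) = 3*x**2 - 4*x*y + 4*x - 2*y - 1, f_y(x, y) = -2*x**2 - 2*x.
  f_x(P) = 29, f_y(P) = -12 (gradient nonzero, so P is smooth).
Step 3: tangent line at P: 29·(x − 2) + -12·(y − -1) = 0.
Expanding: 29*x - 12*y - 70 = 0.


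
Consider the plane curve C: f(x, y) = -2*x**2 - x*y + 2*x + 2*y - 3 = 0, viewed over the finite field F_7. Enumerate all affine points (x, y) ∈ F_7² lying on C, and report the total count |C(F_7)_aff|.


Affine F_7-points: {(0, 5), (1, 3), (2, 0), (2, 1), (2, 2), (2, 3), (2, 4), (2, 5), (2, 6), (3, 6), (4, 4), (5, 2), (6, 0)}; count = 13.

For each of the 49 pairs (x, y) ∈ F_7², evaluate f(x, y) mod 7. Record the zeros.
  x = 0: [0↦4, 1↦6, 2↦1, 3↦3, 4↦5, 5↦0, 6↦2]  zeros at y ∈ {5}
  x = 1: [0↦4, 1↦5, 2↦6, 3↦0, 4↦1, 5↦2, 6↦3]  zeros at y ∈ {3}
  x = 2: [0↦0, 1↦0, 2↦0, 3↦0, 4↦0, 5↦0, 6↦0]  zeros at y ∈ {0, 1, 2, 3, 4, 5, 6}
  x = 3: [0↦6, 1↦5, 2↦4, 3↦3, 4↦2, 5↦1, 6↦0]  zeros at y ∈ {6}
  x = 4: [0↦1, 1↦6, 2↦4, 3↦2, 4↦0, 5↦5, 6↦3]  zeros at y ∈ {4}
  x = 5: [0↦6, 1↦3, 2↦0, 3↦4, 4↦1, 5↦5, 6↦2]  zeros at y ∈ {2}
  x = 6: [0↦0, 1↦3, 2↦6, 3↦2, 4↦5, 5↦1, 6↦4]  zeros at y ∈ {0}
Collecting zeros: affine points = {(0, 5), (1, 3), (2, 0), (2, 1), (2, 2), (2, 3), (2, 4), (2, 5), (2, 6), (3, 6), (4, 4), (5, 2), (6, 0)}.
Total count |C(F_7)_aff| = 13.


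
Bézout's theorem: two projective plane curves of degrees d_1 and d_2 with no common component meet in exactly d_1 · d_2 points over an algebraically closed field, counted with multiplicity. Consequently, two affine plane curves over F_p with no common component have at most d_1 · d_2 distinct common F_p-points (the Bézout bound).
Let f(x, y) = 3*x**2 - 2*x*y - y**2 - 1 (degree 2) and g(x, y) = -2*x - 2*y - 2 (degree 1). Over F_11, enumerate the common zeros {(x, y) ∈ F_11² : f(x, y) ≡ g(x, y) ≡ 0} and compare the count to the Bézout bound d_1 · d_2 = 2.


Common zeros: ∅; count = 0; Bézout bound = 2.

deg(f) = 2, deg(g) = 1, so Bézout bound = 2.
Scan x ∈ F_11. For each x, list the y ∈ F_11 with f(x, y) ≡ 0 and those with g(x, y) ≡ 0 (mod 11); the common zeros in that column are the intersection.
  x = 0: f ≡ 0 at y ∈ ∅; g ≡ 0 at y ∈ {10}; common: ∅.
  x = 1: f ≡ 0 at y ∈ {4, 5}; g ≡ 0 at y ∈ {9}; common: ∅.
  x = 2: f ≡ 0 at y ∈ {0, 7}; g ≡ 0 at y ∈ {8}; common: ∅.
  x = 3: f ≡ 0 at y ∈ ∅; g ≡ 0 at y ∈ {7}; common: ∅.
  x = 4: f ≡ 0 at y ∈ ∅; g ≡ 0 at y ∈ {6}; common: ∅.
  x = 5: f ≡ 0 at y ∈ {6}; g ≡ 0 at y ∈ {5}; common: ∅.
  x = 6: f ≡ 0 at y ∈ {5}; g ≡ 0 at y ∈ {4}; common: ∅.
  x = 7: f ≡ 0 at y ∈ ∅; g ≡ 0 at y ∈ {3}; common: ∅.
  x = 8: f ≡ 0 at y ∈ ∅; g ≡ 0 at y ∈ {2}; common: ∅.
  x = 9: f ≡ 0 at y ∈ {0, 4}; g ≡ 0 at y ∈ {1}; common: ∅.
  x = 10: f ≡ 0 at y ∈ {6, 7}; g ≡ 0 at y ∈ {0}; common: ∅.
Collecting: common zeros = ∅, so the count is 0.
Comparison with the Bézout bound: 0 ≤ 2 = deg(f)·deg(g), as expected for curves with no common component (the affine F_11-count falls short of the bound because intersections may lie at infinity, over extension fields, or carry multiplicity).


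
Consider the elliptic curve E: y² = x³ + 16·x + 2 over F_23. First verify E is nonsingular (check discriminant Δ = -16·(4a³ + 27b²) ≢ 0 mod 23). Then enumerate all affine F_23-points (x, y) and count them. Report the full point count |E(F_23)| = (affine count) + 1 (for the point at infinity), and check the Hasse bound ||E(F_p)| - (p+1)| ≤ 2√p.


Affine points = {(0, 5), (0, 18), (3, 10), (3, 13), (5, 0), (9, 1), (9, 22), (10, 9), (10, 14), (12, 6), (12, 17), (14, 7), (14, 16), (15, 11), (15, 12), (17, 9), (17, 14), (18, 2), (18, 21), (19, 9), (19, 14), (21, 10), (21, 13), (22, 10), (22, 13)}; affine count = 25; |E(F_23)| = 26.

Discriminant check: Δ ∝ 4a³ + 27b² = 4·16³ + 27·2² = 4·4096 + 27·4 ≡ 1 (mod 23). Nonzero ⇒ E is nonsingular.
For each x ∈ F_23, compute rhs = x³ + 16·x + 2 mod 23, then count y ∈ F_23 with y² ≡ rhs.
  x = 0: rhs = 2, matching y values: 5, 18 (2 points).
  x = 1: rhs = 19, matching y values: none (0 points).
  x = 2: rhs = 19, matching y values: none (0 points).
  x = 3: rhs = 8, matching y values: 10, 13 (2 points).
  x = 4: rhs = 15, matching y values: none (0 points).
  x = 5: rhs = 0, matching y values: 0 (1 points).
  x = 6: rhs = 15, matching y values: none (0 points).
  x = 7: rhs = 20, matching y values: none (0 points).
  x = 8: rhs = 21, matching y values: none (0 points).
  x = 9: rhs = 1, matching y values: 1, 22 (2 points).
  x = 10: rhs = 12, matching y values: 9, 14 (2 points).
  x = 11: rhs = 14, matching y values: none (0 points).
  x = 12: rhs = 13, matching y values: 6, 17 (2 points).
  x = 13: rhs = 15, matching y values: none (0 points).
  x = 14: rhs = 3, matching y values: 7, 16 (2 points).
  x = 15: rhs = 6, matching y values: 11, 12 (2 points).
  x = 16: rhs = 7, matching y values: none (0 points).
  x = 17: rhs = 12, matching y values: 9, 14 (2 points).
  x = 18: rhs = 4, matching y values: 2, 21 (2 points).
  x = 19: rhs = 12, matching y values: 9, 14 (2 points).
  x = 20: rhs = 19, matching y values: none (0 points).
  x = 21: rhs = 8, matching y values: 10, 13 (2 points).
  x = 22: rhs = 8, matching y values: 10, 13 (2 points).
Total affine count: 25.
Full point count |E(F_23)| = 25 + 1 = 26.
Hasse bound: |26 − (23+1)| = |2| = 2 ≤ 2√23 ≈ 9.5917 ✓.


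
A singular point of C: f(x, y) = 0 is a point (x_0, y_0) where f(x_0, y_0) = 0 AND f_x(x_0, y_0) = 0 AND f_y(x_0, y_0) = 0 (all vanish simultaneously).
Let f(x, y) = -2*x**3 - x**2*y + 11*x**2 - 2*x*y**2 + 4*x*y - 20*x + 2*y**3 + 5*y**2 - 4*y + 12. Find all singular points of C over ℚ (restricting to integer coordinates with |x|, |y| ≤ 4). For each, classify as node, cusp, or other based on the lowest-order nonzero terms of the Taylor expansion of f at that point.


Singular points: {(2, 0)}; classification: node.

Compute partial derivatives:
  f_x = -6*x**2 - 2*x*y + 22*x - 2*y**2 + 4*y - 20.
  f_y = -x**2 - 4*x*y + 4*x + 6*y**2 + 10*y - 4.
Scan x_0 ∈ {−4, ..., 4}. For each x_0, f_y(x_0, y) is a polynomial in y; find its integer roots y ∈ {−4, ..., 4}, then test f_x and f at those candidates.
  x = -4: f_y(-4, y) = 6*y**2 + 26*y - 36; no integer root y with |y| ≤ 4.
  x = -3: f_y(-3, y) = 6*y**2 + 22*y - 25; no integer root y with |y| ≤ 4.
  x = -2: f_y(-2, y) = 6*y**2 + 18*y - 16; no integer root y with |y| ≤ 4.
  x = -1: f_y(-1, y) = 6*y**2 + 14*y - 9; no integer root y with |y| ≤ 4.
  x = 0: f_y(0, y) = 6*y**2 + 10*y - 4; vanishes at y ∈ {-2}. (0, -2): f_x = -36 ≠ 0.
  x = 1: f_y(1, y) = 6*y**2 + 6*y - 1; no integer root y with |y| ≤ 4.
  x = 2: f_y(2, y) = 6*y**2 + 2*y; vanishes at y ∈ {0}. (2, 0): f_x = 0, f = 0 — SINGULAR.
  x = 3: f_y(3, y) = 6*y**2 - 2*y - 1; no integer root y with |y| ≤ 4.
  x = 4: f_y(4, y) = 6*y**2 - 6*y - 4; no integer root y with |y| ≤ 4.
Only singular point on the grid: (2, 0).
Classify: substitute x = 2 + u, y = 0 + v and expand: f = -2*u**3 - u**2*v - u**2 - 2*u*v**2 + 2*v**3 + v**2.
No constant or linear terms (consistent with a singular point). Quadratic part: -u**2 + v**2. Cubic part: -2*u**3 - u**2*v - 2*u*v**2 + 2*v**3.
The quadratic part v**2 - u**2 = (v − u)(v + u) splits into two distinct linear factors, so there are two distinct tangent lines y − 0 = ±(x − 2) — this is a node (ordinary double point).
Classification: node.


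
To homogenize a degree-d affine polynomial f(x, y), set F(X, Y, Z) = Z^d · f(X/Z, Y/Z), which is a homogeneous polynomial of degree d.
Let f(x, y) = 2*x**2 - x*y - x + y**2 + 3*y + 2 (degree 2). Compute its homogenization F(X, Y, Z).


F(X, Y, Z) = 2*X**2 - X*Y - X*Z + Y**2 + 3*Y*Z + 2*Z**2

deg(f) = 2.
Substitute x = X/Z, y = Y/Z into f, then multiply by Z^2.
  monomial 2·x^2·y^0 ↦ 2·X^2·Y^0·Z^0.
  monomial -1·x^1·y^1 ↦ -1·X^1·Y^1·Z^0.
  monomial -1·x^1·y^0 ↦ -1·X^1·Y^0·Z^1.
  monomial 1·x^0·y^2 ↦ 1·X^0·Y^2·Z^0.
  monomial 3·x^0·y^1 ↦ 3·X^0·Y^1·Z^1.
  monomial 2·x^0·y^0 ↦ 2·X^0·Y^0·Z^2.
Collecting: F(X, Y, Z) = 2*X**2 - X*Y - X*Z + Y**2 + 3*Y*Z + 2*Z**2.


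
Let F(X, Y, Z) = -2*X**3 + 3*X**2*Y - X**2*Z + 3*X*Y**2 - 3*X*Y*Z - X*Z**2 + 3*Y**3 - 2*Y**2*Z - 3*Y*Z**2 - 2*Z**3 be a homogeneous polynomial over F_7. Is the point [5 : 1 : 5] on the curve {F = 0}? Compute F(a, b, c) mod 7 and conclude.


F(5,1,5) ≡ 2 (mod 7); P is NOT on the curve.

Evaluate F(5, 1, 5) term-by-term (mod 7).
  -2*X**3 ↦ -2·125·1·1 = -250
  3*X**2*Y ↦ 3·25·1·1 = 75
  -X**2*Z ↦ -1·25·1·5 = -125
  3*X*Y**2 ↦ 3·5·1·1 = 15
  -3*X*Y*Z ↦ -3·5·1·5 = -75
  -X*Z**2 ↦ -1·5·1·25 = -125
  3*Y**3 ↦ 3·1·1·1 = 3
  -2*Y**2*Z ↦ -2·1·1·5 = -10
  -3*Y*Z**2 ↦ -3·1·1·25 = -75
  -2*Z**3 ↦ -2·1·1·125 = -250
Sum: F(5, 1, 5) = (-250) + (75) + (-125) + (15) + (-75) + (-125) + (3) + (-10) + (-75) + (-250) = -817.
Reducing mod 7: -817 ≡ 2 (mod 7).
Since F(a, b, c) ≡ 2 ≠ 0 (mod 7), P does NOT lie on the curve.


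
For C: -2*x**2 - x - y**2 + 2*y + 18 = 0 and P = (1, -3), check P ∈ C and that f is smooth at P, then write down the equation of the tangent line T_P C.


Tangent line at P: -5*x + 8*y + 29 = 0.

Step 1: f(1, -3) = 0, so P lies on C.
Step 2: partial derivatives
  f_x(x, y) = -4*x - 1, f_y(x, y) = 2 - 2*y.
  f_x(P) = -5, f_y(P) = 8 (gradient nonzero, so P is smooth).
Step 3: tangent line at P: -5·(x − 1) + 8·(y − -3) = 0.
Expanding: -5*x + 8*y + 29 = 0.


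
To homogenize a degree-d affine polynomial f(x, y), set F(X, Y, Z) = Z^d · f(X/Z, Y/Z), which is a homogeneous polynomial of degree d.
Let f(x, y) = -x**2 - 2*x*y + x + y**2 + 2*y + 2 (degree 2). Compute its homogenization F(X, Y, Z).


F(X, Y, Z) = -X**2 - 2*X*Y + X*Z + Y**2 + 2*Y*Z + 2*Z**2

deg(f) = 2.
Substitute x = X/Z, y = Y/Z into f, then multiply by Z^2.
  monomial -1·x^2·y^0 ↦ -1·X^2·Y^0·Z^0.
  monomial -2·x^1·y^1 ↦ -2·X^1·Y^1·Z^0.
  monomial 1·x^1·y^0 ↦ 1·X^1·Y^0·Z^1.
  monomial 1·x^0·y^2 ↦ 1·X^0·Y^2·Z^0.
  monomial 2·x^0·y^1 ↦ 2·X^0·Y^1·Z^1.
  monomial 2·x^0·y^0 ↦ 2·X^0·Y^0·Z^2.
Collecting: F(X, Y, Z) = -X**2 - 2*X*Y + X*Z + Y**2 + 2*Y*Z + 2*Z**2.


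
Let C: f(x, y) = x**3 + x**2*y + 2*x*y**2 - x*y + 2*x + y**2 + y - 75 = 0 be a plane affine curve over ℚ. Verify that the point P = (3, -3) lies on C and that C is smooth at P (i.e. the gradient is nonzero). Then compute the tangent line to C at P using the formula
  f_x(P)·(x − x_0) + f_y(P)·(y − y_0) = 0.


Tangent line at P: 32*x - 35*y - 201 = 0.

Step 1: f(3, -3) = 0, so P lies on C.
Step 2: partial derivatives
  f_x(x, y) = 3*x**2 + 2*x*y + 2*y**2 - y + 2, f_y(x, y) = x**2 + 4*x*y - x + 2*y + 1.
  f_x(P) = 32, f_y(P) = -35 (gradient nonzero, so P is smooth).
Step 3: tangent line at P: 32·(x − 3) + -35·(y − -3) = 0.
Expanding: 32*x - 35*y - 201 = 0.


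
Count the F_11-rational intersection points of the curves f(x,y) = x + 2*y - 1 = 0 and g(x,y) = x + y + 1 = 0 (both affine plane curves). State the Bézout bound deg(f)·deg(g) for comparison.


Common zeros: {(8, 2)}; count = 1; Bézout bound = 1.

deg(f) = 1, deg(g) = 1, so Bézout bound = 1.
Scan x ∈ F_11. For each x, list the y ∈ F_11 with f(x, y) ≡ 0 and those with g(x, y) ≡ 0 (mod 11); the common zeros in that column are the intersection.
  x = 0: f ≡ 0 at y ∈ {6}; g ≡ 0 at y ∈ {10}; common: ∅.
  x = 1: f ≡ 0 at y ∈ {0}; g ≡ 0 at y ∈ {9}; common: ∅.
  x = 2: f ≡ 0 at y ∈ {5}; g ≡ 0 at y ∈ {8}; common: ∅.
  x = 3: f ≡ 0 at y ∈ {10}; g ≡ 0 at y ∈ {7}; common: ∅.
  x = 4: f ≡ 0 at y ∈ {4}; g ≡ 0 at y ∈ {6}; common: ∅.
  x = 5: f ≡ 0 at y ∈ {9}; g ≡ 0 at y ∈ {5}; common: ∅.
  x = 6: f ≡ 0 at y ∈ {3}; g ≡ 0 at y ∈ {4}; common: ∅.
  x = 7: f ≡ 0 at y ∈ {8}; g ≡ 0 at y ∈ {3}; common: ∅.
  x = 8: f ≡ 0 at y ∈ {2}; g ≡ 0 at y ∈ {2}; common: {2}.
  x = 9: f ≡ 0 at y ∈ {7}; g ≡ 0 at y ∈ {1}; common: ∅.
  x = 10: f ≡ 0 at y ∈ {1}; g ≡ 0 at y ∈ {0}; common: ∅.
Collecting: common zeros = {(8, 2)}, so the count is 1.
Comparison with the Bézout bound: 1 ≤ 1 = deg(f)·deg(g), as expected for curves with no common component (the bound is attained).


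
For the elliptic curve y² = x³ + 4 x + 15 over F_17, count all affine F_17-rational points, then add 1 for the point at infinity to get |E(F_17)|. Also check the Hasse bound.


Affine points = {(0, 7), (0, 10), (6, 0), (8, 7), (8, 10), (9, 7), (9, 10), (10, 1), (10, 16), (11, 8), (11, 9), (15, 4), (15, 13)}; affine count = 13; |E(F_17)| = 14.

Discriminant check: Δ ∝ 4a³ + 27b² = 4·4³ + 27·15² = 4·64 + 27·225 ≡ 7 (mod 17). Nonzero ⇒ E is nonsingular.
For each x ∈ F_17, compute rhs = x³ + 4·x + 15 mod 17, then count y ∈ F_17 with y² ≡ rhs.
  x = 0: rhs = 15, matching y values: 7, 10 (2 points).
  x = 1: rhs = 3, matching y values: none (0 points).
  x = 2: rhs = 14, matching y values: none (0 points).
  x = 3: rhs = 3, matching y values: none (0 points).
  x = 4: rhs = 10, matching y values: none (0 points).
  x = 5: rhs = 7, matching y values: none (0 points).
  x = 6: rhs = 0, matching y values: 0 (1 points).
  x = 7: rhs = 12, matching y values: none (0 points).
  x = 8: rhs = 15, matching y values: 7, 10 (2 points).
  x = 9: rhs = 15, matching y values: 7, 10 (2 points).
  x = 10: rhs = 1, matching y values: 1, 16 (2 points).
  x = 11: rhs = 13, matching y values: 8, 9 (2 points).
  x = 12: rhs = 6, matching y values: none (0 points).
  x = 13: rhs = 3, matching y values: none (0 points).
  x = 14: rhs = 10, matching y values: none (0 points).
  x = 15: rhs = 16, matching y values: 4, 13 (2 points).
  x = 16: rhs = 10, matching y values: none (0 points).
Total affine count: 13.
Full point count |E(F_17)| = 13 + 1 = 14.
Hasse bound: |14 − (17+1)| = |-4| = 4 ≤ 2√17 ≈ 8.2462 ✓.


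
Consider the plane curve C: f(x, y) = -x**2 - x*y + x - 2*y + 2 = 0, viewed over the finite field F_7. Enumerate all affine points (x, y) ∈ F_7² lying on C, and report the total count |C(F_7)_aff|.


Affine F_7-points: {(0, 1), (1, 3), (2, 0), (3, 2), (4, 3), (6, 0)}; count = 6.

For each of the 49 pairs (x, y) ∈ F_7², evaluate f(x, y) mod 7. Record the zeros.
  x = 0: [0↦2, 1↦0, 2↦5, 3↦3, 4↦1, 5↦6, 6↦4]  zeros at y ∈ {1}
  x = 1: [0↦2, 1↦6, 2↦3, 3↦0, 4↦4, 5↦1, 6↦5]  zeros at y ∈ {3}
  x = 2: [0↦0, 1↦3, 2↦6, 3↦2, 4↦5, 5↦1, 6↦4]  zeros at y ∈ {0}
  x = 3: [0↦3, 1↦5, 2↦0, 3↦2, 4↦4, 5↦6, 6↦1]  zeros at y ∈ {2}
  x = 4: [0↦4, 1↦5, 2↦6, 3↦0, 4↦1, 5↦2, 6↦3]  zeros at y ∈ {3}
  x = 5: [0↦3, 1↦3, 2↦3, 3↦3, 4↦3, 5↦3, 6↦3]  zeros at y ∈ ∅
  x = 6: [0↦0, 1↦6, 2↦5, 3↦4, 4↦3, 5↦2, 6↦1]  zeros at y ∈ {0}
Collecting zeros: affine points = {(0, 1), (1, 3), (2, 0), (3, 2), (4, 3), (6, 0)}.
Total count |C(F_7)_aff| = 6.


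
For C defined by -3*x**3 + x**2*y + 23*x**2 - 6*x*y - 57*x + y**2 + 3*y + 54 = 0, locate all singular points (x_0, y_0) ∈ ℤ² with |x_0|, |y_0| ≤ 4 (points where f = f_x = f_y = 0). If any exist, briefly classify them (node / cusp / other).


Singular points: {(3, 3)}; classification: node.

Compute partial derivatives:
  f_x = -9*x**2 + 2*x*y + 46*x - 6*y - 57.
  f_y = x**2 - 6*x + 2*y + 3.
Scan x_0 ∈ {−4, ..., 4}. For each x_0, f_y(x_0, y) is a polynomial in y; find its integer roots y ∈ {−4, ..., 4}, then test f_x and f at those candidates.
  x = -4: f_y(-4, y) = 2*y + 43; no integer root y with |y| ≤ 4.
  x = -3: f_y(-3, y) = 2*y + 30; no integer root y with |y| ≤ 4.
  x = -2: f_y(-2, y) = 2*y + 19; no integer root y with |y| ≤ 4.
  x = -1: f_y(-1, y) = 2*y + 10; no integer root y with |y| ≤ 4.
  x = 0: f_y(0, y) = 2*y + 3; no integer root y with |y| ≤ 4.
  x = 1: f_y(1, y) = 2*y - 2; vanishes at y ∈ {1}. (1, 1): f_x = -24 ≠ 0.
  x = 2: f_y(2, y) = 2*y - 5; no integer root y with |y| ≤ 4.
  x = 3: f_y(3, y) = 2*y - 6; vanishes at y ∈ {3}. (3, 3): f_x = 0, f = 0 — SINGULAR.
  x = 4: f_y(4, y) = 2*y - 5; no integer root y with |y| ≤ 4.
Only singular point on the grid: (3, 3).
Classify: substitute x = 3 + u, y = 3 + v and expand: f = -3*u**3 + u**2*v - u**2 + v**2.
No constant or linear terms (consistent with a singular point). Quadratic part: -u**2 + v**2. Cubic part: -3*u**3 + u**2*v.
The quadratic part v**2 - u**2 = (v − u)(v + u) splits into two distinct linear factors, so there are two distinct tangent lines y − 3 = ±(x − 3) — this is a node (ordinary double point).
Classification: node.


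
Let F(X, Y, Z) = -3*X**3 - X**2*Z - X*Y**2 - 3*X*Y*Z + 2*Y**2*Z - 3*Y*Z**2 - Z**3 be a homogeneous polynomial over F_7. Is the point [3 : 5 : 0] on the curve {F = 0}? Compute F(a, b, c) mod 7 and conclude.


F(3,5,0) ≡ 5 (mod 7); P is NOT on the curve.

Evaluate F(3, 5, 0) term-by-term (mod 7).
  -3*X**3 ↦ -3·27·1·1 = -81
  -X**2*Z ↦ -1·9·1·0 = 0
  -X*Y**2 ↦ -1·3·25·1 = -75
  -3*X*Y*Z ↦ -3·3·5·0 = 0
  2*Y**2*Z ↦ 2·1·25·0 = 0
  -3*Y*Z**2 ↦ -3·1·5·0 = 0
  -Z**3 ↦ -1·1·1·0 = 0
Sum: F(3, 5, 0) = (-81) + (0) + (-75) + (0) + (0) + (0) + (0) = -156.
Reducing mod 7: -156 ≡ 5 (mod 7).
Since F(a, b, c) ≡ 5 ≠ 0 (mod 7), P does NOT lie on the curve.


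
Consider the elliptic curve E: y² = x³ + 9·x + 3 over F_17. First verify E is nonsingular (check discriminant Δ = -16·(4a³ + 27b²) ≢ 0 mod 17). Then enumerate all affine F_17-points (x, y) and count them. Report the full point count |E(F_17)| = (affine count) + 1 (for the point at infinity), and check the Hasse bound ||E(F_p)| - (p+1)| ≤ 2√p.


Affine points = {(1, 8), (1, 9), (4, 1), (4, 16), (6, 1), (6, 16), (7, 1), (7, 16), (8, 3), (8, 14), (14, 0)}; affine count = 11; |E(F_17)| = 12.

Discriminant check: Δ ∝ 4a³ + 27b² = 4·9³ + 27·3² = 4·729 + 27·9 ≡ 14 (mod 17). Nonzero ⇒ E is nonsingular.
For each x ∈ F_17, compute rhs = x³ + 9·x + 3 mod 17, then count y ∈ F_17 with y² ≡ rhs.
  x = 0: rhs = 3, matching y values: none (0 points).
  x = 1: rhs = 13, matching y values: 8, 9 (2 points).
  x = 2: rhs = 12, matching y values: none (0 points).
  x = 3: rhs = 6, matching y values: none (0 points).
  x = 4: rhs = 1, matching y values: 1, 16 (2 points).
  x = 5: rhs = 3, matching y values: none (0 points).
  x = 6: rhs = 1, matching y values: 1, 16 (2 points).
  x = 7: rhs = 1, matching y values: 1, 16 (2 points).
  x = 8: rhs = 9, matching y values: 3, 14 (2 points).
  x = 9: rhs = 14, matching y values: none (0 points).
  x = 10: rhs = 5, matching y values: none (0 points).
  x = 11: rhs = 5, matching y values: none (0 points).
  x = 12: rhs = 3, matching y values: none (0 points).
  x = 13: rhs = 5, matching y values: none (0 points).
  x = 14: rhs = 0, matching y values: 0 (1 points).
  x = 15: rhs = 11, matching y values: none (0 points).
  x = 16: rhs = 10, matching y values: none (0 points).
Total affine count: 11.
Full point count |E(F_17)| = 11 + 1 = 12.
Hasse bound: |12 − (17+1)| = |-6| = 6 ≤ 2√17 ≈ 8.2462 ✓.
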